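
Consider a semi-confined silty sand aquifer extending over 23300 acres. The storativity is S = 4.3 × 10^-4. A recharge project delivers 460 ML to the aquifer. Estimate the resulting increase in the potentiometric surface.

A = 23300 acres = 9.429 × 10^7 m²
ΔV = 460 ML = 4.6 × 10^5 m³
Δh = ΔV / (S × A) = 4.6 × 10^5 m³ / (4.3 × 10^-4 × 9.429 × 10^7 m²) = 11.35 m

Δh ≈ 11.3 m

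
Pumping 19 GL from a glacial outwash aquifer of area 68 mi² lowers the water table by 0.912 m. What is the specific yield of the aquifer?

A = 68 mi² = 1.761 × 10^8 m²
ΔV = 19 GL = 1.9 × 10^7 m³
Sy = ΔV / (A × Δh) = 1.9 × 10^7 m³ / (1.761 × 10^8 m² × 0.912 m) = 0.1183

Sy ≈ 0.12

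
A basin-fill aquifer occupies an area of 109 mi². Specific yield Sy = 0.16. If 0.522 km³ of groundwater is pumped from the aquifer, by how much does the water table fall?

A = 109 mi² = 2.823 × 10^8 m²
ΔV = 0.522 km³ = 5.22 × 10^8 m³
Δh = ΔV / (Sy × A) = 5.22 × 10^8 m³ / (0.16 × 2.823 × 10^8 m²) = 11.56 m

Δh ≈ 11.6 m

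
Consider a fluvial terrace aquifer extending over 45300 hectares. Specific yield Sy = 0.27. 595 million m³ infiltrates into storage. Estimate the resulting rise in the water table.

Δh ≈ 4.86 m

A = 45300 hectares = 4.53 × 10^8 m²
ΔV = 595 million m³ = 5.95 × 10^8 m³
Δh = ΔV / (Sy × A) = 5.95 × 10^8 m³ / (0.27 × 4.53 × 10^8 m²) = 4.865 m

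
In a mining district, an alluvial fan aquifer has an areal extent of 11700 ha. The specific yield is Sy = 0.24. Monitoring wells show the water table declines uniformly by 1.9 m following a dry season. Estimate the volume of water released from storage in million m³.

ΔV ≈ 53.4 million m³

A = 11700 ha = 1.17 × 10^8 m²
ΔV = Sy × A × Δh = 0.24 × 1.17 × 10^8 m² × 1.9 m = 5.335 × 10^7 m³
ΔV = 5.335 × 10^7 m³ = 53.35 million m³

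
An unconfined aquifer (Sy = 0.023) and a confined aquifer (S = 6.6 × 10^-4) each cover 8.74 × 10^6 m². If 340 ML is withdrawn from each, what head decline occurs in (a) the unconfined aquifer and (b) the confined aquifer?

ΔV = 340 ML = 3.4 × 10^5 m³
Unconfined: Δh_u = ΔV/(Sy·A) = 3.4 × 10^5/(0.023 × 8.74 × 10^6) = 1.691 m
Confined: Δh_c = ΔV/(S·A) = 3.4 × 10^5/(6.6 × 10^-4 × 8.74 × 10^6) = 58.94 m

Δh_u ≈ 1.69 m; Δh_c ≈ 58.9 m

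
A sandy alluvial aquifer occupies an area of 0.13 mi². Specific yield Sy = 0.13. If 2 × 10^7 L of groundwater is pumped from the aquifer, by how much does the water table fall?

Δh ≈ 0.457 m

A = 0.13 mi² = 3.367 × 10^5 m²
ΔV = 2 × 10^7 L = 20000 m³
Δh = ΔV / (Sy × A) = 20000 m³ / (0.13 × 3.367 × 10^5 m²) = 0.4569 m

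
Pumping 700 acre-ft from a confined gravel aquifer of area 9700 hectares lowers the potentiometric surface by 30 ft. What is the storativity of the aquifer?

A = 9700 hectares = 9.7 × 10^7 m²
Δh = 30 ft = 9.144 m
ΔV = 700 acre-ft = 8.634 × 10^5 m³
S = ΔV / (A × Δh) = 8.634 × 10^5 m³ / (9.7 × 10^7 m² × 9.144 m) = 9.735 × 10^-4

S ≈ 9.7 × 10^-4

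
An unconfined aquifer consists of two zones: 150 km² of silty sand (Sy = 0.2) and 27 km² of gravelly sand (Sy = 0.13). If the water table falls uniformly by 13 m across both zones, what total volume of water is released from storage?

A₁ = 150 km² = 1.5 × 10^8 m²; A₂ = 27 km² = 2.7 × 10^7 m²
ΔV₁ = 0.2 × 1.5 × 10^8 × 13 = 3.9 × 10^8 m³
ΔV₂ = 0.13 × 2.7 × 10^7 × 13 = 4.563 × 10^7 m³
ΔV = ΔV₁ + ΔV₂ = 4.356 × 10^8 m³

ΔV ≈ 4.36 × 10^8 m³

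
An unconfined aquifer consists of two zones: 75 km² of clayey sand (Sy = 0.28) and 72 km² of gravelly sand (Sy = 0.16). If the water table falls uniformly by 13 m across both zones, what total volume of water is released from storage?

ΔV ≈ 4.23 × 10^8 m³

A₁ = 75 km² = 7.5 × 10^7 m²; A₂ = 72 km² = 7.2 × 10^7 m²
ΔV₁ = 0.28 × 7.5 × 10^7 × 13 = 2.73 × 10^8 m³
ΔV₂ = 0.16 × 7.2 × 10^7 × 13 = 1.498 × 10^8 m³
ΔV = ΔV₁ + ΔV₂ = 4.228 × 10^8 m³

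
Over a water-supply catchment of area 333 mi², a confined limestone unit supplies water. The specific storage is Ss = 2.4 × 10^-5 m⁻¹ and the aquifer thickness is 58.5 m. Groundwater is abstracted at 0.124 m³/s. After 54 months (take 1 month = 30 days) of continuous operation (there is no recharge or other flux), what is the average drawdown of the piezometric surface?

Δh ≈ 14.3 m

S = Ss × b = 2.4 × 10^-5 m⁻¹ × 58.5 m = 1.404 × 10^-3
A = 333 mi² = 8.625 × 10^8 m²
Q = 0.124 m³/s = 10710 m³/d
t = 54 months = 1620 d
ΔV = Q × t = 10710 m³/d × 1620 d = 1.736 × 10^7 m³
Δh = ΔV / (S × A) = 1.736 × 10^7 / (0.001404 × 8.625 × 10^8) = 14.33 m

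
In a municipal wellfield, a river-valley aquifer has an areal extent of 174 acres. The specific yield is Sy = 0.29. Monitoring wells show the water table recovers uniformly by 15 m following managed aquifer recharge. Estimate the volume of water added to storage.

A = 174 acres = 7.042 × 10^5 m²
ΔV = Sy × A × Δh = 0.29 × 7.042 × 10^5 m² × 15 m = 3.063 × 10^6 m³

ΔV ≈ 3.06 × 10^6 m³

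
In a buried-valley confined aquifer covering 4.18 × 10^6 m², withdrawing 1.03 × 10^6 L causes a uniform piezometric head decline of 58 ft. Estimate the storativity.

Δh = 58 ft = 17.68 m
ΔV = 1.03 × 10^6 L = 1030 m³
S = ΔV / (A × Δh) = 1030 m³ / (4.18 × 10^6 m² × 17.68 m) = 1.394 × 10^-5

S ≈ 1.4 × 10^-5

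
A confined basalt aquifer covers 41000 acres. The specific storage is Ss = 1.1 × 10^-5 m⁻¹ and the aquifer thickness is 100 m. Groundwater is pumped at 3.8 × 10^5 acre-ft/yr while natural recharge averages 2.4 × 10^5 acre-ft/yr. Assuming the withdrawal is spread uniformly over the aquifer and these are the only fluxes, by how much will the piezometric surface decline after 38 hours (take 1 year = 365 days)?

Δh ≈ 4.1 m

S = Ss × b = 1.1 × 10^-5 m⁻¹ × 100 m = 1.1 × 10^-3
A = 41000 acres = 1.659 × 10^8 m²
Net abstraction = 3.8 × 10^5 − 2.4 × 10^5 = 1.4 × 10^5 acre-ft/yr
Q_net = 1.4 × 10^5 acre-ft/yr = 4.731 × 10^5 m³/d
t = 38 hours = 1.583 d
ΔV = Q × t = 4.731 × 10^5 m³/d × 1.583 d = 7.491 × 10^5 m³
Δh = ΔV / (S × A) = 7.491 × 10^5 / (0.0011 × 1.659 × 10^8) = 4.104 m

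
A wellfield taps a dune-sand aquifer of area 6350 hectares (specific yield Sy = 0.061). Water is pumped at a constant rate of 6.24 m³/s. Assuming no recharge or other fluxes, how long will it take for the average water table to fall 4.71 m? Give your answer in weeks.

t ≈ 4.83 weeks

A = 6350 hectares = 6.35 × 10^7 m²
ΔV = Sy × A × Δh = 0.061 × 6.35 × 10^7 × 4.71 = 1.824 × 10^7 m³
Q = 6.24 m³/s = 5.391 × 10^5 m³/d
t = ΔV / Q = 1.824 × 10^7 m³ / 5.391 × 10^5 m³/d = 33.84 d
t = 33.84 d ≈ 4.834 weeks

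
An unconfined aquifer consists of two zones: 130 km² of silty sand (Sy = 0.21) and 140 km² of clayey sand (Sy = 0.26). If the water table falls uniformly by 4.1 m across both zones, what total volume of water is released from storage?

A₁ = 130 km² = 1.3 × 10^8 m²; A₂ = 140 km² = 1.4 × 10^8 m²
ΔV₁ = 0.21 × 1.3 × 10^8 × 4.1 = 1.119 × 10^8 m³
ΔV₂ = 0.26 × 1.4 × 10^8 × 4.1 = 1.492 × 10^8 m³
ΔV = ΔV₁ + ΔV₂ = 2.612 × 10^8 m³

ΔV ≈ 2.61 × 10^8 m³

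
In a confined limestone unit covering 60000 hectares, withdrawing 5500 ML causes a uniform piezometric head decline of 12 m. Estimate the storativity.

S ≈ 7.6 × 10^-4

A = 60000 hectares = 6 × 10^8 m²
ΔV = 5500 ML = 5.5 × 10^6 m³
S = ΔV / (A × Δh) = 5.5 × 10^6 m³ / (6 × 10^8 m² × 12 m) = 7.639 × 10^-4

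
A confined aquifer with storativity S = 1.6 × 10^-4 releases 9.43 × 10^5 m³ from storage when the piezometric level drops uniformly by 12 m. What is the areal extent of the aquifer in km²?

A ≈ 491 km²

A = ΔV / (S × Δh) = 9.43 × 10^5 / (1.6 × 10^-4 × 12) = 4.911 × 10^8 m²
A = 4.911 × 10^8 m² = 491.1 km²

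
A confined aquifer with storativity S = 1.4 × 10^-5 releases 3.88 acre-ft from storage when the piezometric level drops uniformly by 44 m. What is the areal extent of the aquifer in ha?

A ≈ 777 ha

ΔV = 3.88 acre-ft = 4786 m³
A = ΔV / (S × Δh) = 4786 / (1.4 × 10^-5 × 44) = 7.769 × 10^6 m²
A = 7.769 × 10^6 m² = 776.9 ha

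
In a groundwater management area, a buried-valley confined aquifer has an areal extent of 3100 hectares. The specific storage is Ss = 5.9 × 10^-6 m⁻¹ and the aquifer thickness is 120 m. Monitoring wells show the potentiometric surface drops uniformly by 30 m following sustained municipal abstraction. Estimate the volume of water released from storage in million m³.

S = Ss × b = 5.9 × 10^-6 m⁻¹ × 120 m = 7.08 × 10^-4
A = 3100 hectares = 3.1 × 10^7 m²
ΔV = S × A × Δh = 7.08 × 10^-4 × 3.1 × 10^7 m² × 30 m = 6.584 × 10^5 m³
ΔV = 6.584 × 10^5 m³ = 0.6584 million m³

ΔV ≈ 0.658 million m³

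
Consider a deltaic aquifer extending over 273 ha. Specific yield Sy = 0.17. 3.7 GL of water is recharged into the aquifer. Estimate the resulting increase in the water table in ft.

A = 273 ha = 2.73 × 10^6 m²
ΔV = 3.7 GL = 3.7 × 10^6 m³
Δh = ΔV / (Sy × A) = 3.7 × 10^6 m³ / (0.17 × 2.73 × 10^6 m²) = 7.972 m
Δh = 7.972 m = 26.16 ft

Δh ≈ 26.2 ft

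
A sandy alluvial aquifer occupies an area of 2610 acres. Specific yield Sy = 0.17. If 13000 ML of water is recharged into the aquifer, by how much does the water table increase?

Δh ≈ 7.24 m

A = 2610 acres = 1.056 × 10^7 m²
ΔV = 13000 ML = 1.3 × 10^7 m³
Δh = ΔV / (Sy × A) = 1.3 × 10^7 m³ / (0.17 × 1.056 × 10^7 m²) = 7.24 m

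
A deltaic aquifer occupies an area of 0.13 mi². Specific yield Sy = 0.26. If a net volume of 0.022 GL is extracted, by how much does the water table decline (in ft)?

A = 0.13 mi² = 3.367 × 10^5 m²
ΔV = 0.022 GL = 22000 m³
Δh = ΔV / (Sy × A) = 22000 m³ / (0.26 × 3.367 × 10^5 m²) = 0.2513 m
Δh = 0.2513 m = 0.8245 ft

Δh ≈ 0.825 ft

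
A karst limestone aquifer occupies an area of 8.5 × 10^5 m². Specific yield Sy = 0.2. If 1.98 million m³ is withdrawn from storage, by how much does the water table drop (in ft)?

ΔV = 1.98 million m³ = 1.98 × 10^6 m³
Δh = ΔV / (Sy × A) = 1.98 × 10^6 m³ / (0.2 × 8.5 × 10^5 m²) = 11.65 m
Δh = 11.65 m = 38.21 ft

Δh ≈ 38.2 ft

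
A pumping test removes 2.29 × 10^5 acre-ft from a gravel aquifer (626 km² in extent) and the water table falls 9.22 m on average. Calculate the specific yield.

A = 626 km² = 6.26 × 10^8 m²
ΔV = 2.29 × 10^5 acre-ft = 2.825 × 10^8 m³
Sy = ΔV / (A × Δh) = 2.825 × 10^8 m³ / (6.26 × 10^8 m² × 9.22 m) = 0.04894

Sy ≈ 0.049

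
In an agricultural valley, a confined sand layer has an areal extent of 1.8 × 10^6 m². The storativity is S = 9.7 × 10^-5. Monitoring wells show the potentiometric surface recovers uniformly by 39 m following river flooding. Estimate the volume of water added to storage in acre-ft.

ΔV ≈ 5.52 acre-ft

ΔV = S × A × Δh = 9.7 × 10^-5 × 1.8 × 10^6 m² × 39 m = 6809 m³
ΔV = 6809 m³ = 5.52 acre-ft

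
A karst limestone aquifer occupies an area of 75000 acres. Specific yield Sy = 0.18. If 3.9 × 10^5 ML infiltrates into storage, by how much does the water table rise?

Δh ≈ 7.14 m

A = 75000 acres = 3.035 × 10^8 m²
ΔV = 3.9 × 10^5 ML = 3.9 × 10^8 m³
Δh = ΔV / (Sy × A) = 3.9 × 10^8 m³ / (0.18 × 3.035 × 10^8 m²) = 7.139 m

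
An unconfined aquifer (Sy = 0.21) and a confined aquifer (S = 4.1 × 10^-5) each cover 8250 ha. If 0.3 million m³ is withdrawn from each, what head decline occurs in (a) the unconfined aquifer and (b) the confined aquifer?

Δh_u ≈ 0.0173 m; Δh_c ≈ 88.7 m

A = 8250 ha = 8.25 × 10^7 m²
ΔV = 0.3 million m³ = 3 × 10^5 m³
Unconfined: Δh_u = ΔV/(Sy·A) = 3 × 10^5/(0.21 × 8.25 × 10^7) = 0.01732 m
Confined: Δh_c = ΔV/(S·A) = 3 × 10^5/(4.1 × 10^-5 × 8.25 × 10^7) = 88.69 m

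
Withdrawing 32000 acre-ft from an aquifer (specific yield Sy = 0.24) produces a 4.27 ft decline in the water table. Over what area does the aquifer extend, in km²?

Δh = 4.27 ft = 1.301 m
ΔV = 32000 acre-ft = 3.947 × 10^7 m³
A = ΔV / (Sy × Δh) = 3.947 × 10^7 / (0.24 × 1.301) = 1.264 × 10^8 m²
A = 1.264 × 10^8 m² = 126.4 km²

A ≈ 126 km²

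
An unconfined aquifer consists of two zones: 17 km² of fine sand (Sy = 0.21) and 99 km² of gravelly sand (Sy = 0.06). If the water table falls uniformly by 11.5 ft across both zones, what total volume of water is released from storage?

A₁ = 17 km² = 1.7 × 10^7 m²; A₂ = 99 km² = 9.9 × 10^7 m²
Δh = 11.5 ft = 3.505 m
ΔV₁ = 0.21 × 1.7 × 10^7 × 3.505 = 1.251 × 10^7 m³
ΔV₂ = 0.06 × 9.9 × 10^7 × 3.505 = 2.082 × 10^7 m³
ΔV = ΔV₁ + ΔV₂ = 3.333 × 10^7 m³

ΔV ≈ 3.33 × 10^7 m³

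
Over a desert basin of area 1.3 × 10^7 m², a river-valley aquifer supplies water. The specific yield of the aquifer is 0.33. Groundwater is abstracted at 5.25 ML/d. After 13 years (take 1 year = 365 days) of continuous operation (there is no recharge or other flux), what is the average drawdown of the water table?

Δh ≈ 5.81 m

Q = 5.25 ML/d = 5250 m³/d
t = 13 years = 4745 d
ΔV = Q × t = 5250 m³/d × 4745 d = 2.491 × 10^7 m³
Δh = ΔV / (Sy × A) = 2.491 × 10^7 / (0.33 × 1.3 × 10^7) = 5.807 m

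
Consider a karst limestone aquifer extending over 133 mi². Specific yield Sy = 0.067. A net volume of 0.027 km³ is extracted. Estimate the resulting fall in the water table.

A = 133 mi² = 3.445 × 10^8 m²
ΔV = 0.027 km³ = 2.7 × 10^7 m³
Δh = ΔV / (Sy × A) = 2.7 × 10^7 m³ / (0.067 × 3.445 × 10^8 m²) = 1.17 m

Δh ≈ 1.17 m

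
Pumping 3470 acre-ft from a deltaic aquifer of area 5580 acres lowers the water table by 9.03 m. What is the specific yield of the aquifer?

A = 5580 acres = 2.258 × 10^7 m²
ΔV = 3470 acre-ft = 4.28 × 10^6 m³
Sy = ΔV / (A × Δh) = 4.28 × 10^6 m³ / (2.258 × 10^7 m² × 9.03 m) = 0.02099

Sy ≈ 0.021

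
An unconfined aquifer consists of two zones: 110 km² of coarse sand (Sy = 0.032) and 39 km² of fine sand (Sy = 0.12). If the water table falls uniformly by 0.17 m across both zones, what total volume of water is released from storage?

A₁ = 110 km² = 1.1 × 10^8 m²; A₂ = 39 km² = 3.9 × 10^7 m²
ΔV₁ = 0.032 × 1.1 × 10^8 × 0.17 = 5.984 × 10^5 m³
ΔV₂ = 0.12 × 3.9 × 10^7 × 0.17 = 7.956 × 10^5 m³
ΔV = ΔV₁ + ΔV₂ = 1.394 × 10^6 m³

ΔV ≈ 1.39 × 10^6 m³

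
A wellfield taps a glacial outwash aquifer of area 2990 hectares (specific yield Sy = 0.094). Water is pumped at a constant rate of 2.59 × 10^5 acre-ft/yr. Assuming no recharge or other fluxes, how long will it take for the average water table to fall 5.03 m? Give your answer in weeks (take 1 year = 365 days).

t ≈ 2.31 weeks

A = 2990 hectares = 2.99 × 10^7 m²
ΔV = Sy × A × Δh = 0.094 × 2.99 × 10^7 × 5.03 = 1.414 × 10^7 m³
Q = 2.59 × 10^5 acre-ft/yr = 8.753 × 10^5 m³/d
t = ΔV / Q = 1.414 × 10^7 m³ / 8.753 × 10^5 m³/d = 16.15 d
t = 16.15 d ≈ 2.307 weeks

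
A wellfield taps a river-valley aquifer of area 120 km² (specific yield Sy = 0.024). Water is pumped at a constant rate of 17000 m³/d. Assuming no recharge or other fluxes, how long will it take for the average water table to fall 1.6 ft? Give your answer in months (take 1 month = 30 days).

A = 120 km² = 1.2 × 10^8 m²
Δh = 1.6 ft = 0.4877 m
ΔV = Sy × A × Δh = 0.024 × 1.2 × 10^8 × 0.4877 = 1.405 × 10^6 m³
t = ΔV / Q = 1.405 × 10^6 m³ / 17000 m³/d = 82.62 d
t = 82.62 d ≈ 2.754 months

t ≈ 2.75 months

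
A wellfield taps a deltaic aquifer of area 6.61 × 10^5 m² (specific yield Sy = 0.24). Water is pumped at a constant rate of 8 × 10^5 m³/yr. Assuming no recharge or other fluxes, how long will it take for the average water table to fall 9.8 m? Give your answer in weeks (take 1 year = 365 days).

t ≈ 101 weeks

ΔV = Sy × A × Δh = 0.24 × 6.61 × 10^5 × 9.8 = 1.555 × 10^6 m³
Q = 8 × 10^5 m³/yr = 2192 m³/d
t = ΔV / Q = 1.555 × 10^6 m³ / 2192 m³/d = 709.3 d
t = 709.3 d ≈ 101.3 weeks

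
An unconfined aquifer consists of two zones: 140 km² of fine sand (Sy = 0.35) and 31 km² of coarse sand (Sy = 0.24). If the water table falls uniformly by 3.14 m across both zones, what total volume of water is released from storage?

A₁ = 140 km² = 1.4 × 10^8 m²; A₂ = 31 km² = 3.1 × 10^7 m²
ΔV₁ = 0.35 × 1.4 × 10^8 × 3.14 = 1.539 × 10^8 m³
ΔV₂ = 0.24 × 3.1 × 10^7 × 3.14 = 2.336 × 10^7 m³
ΔV = ΔV₁ + ΔV₂ = 1.772 × 10^8 m³

ΔV ≈ 1.77 × 10^8 m³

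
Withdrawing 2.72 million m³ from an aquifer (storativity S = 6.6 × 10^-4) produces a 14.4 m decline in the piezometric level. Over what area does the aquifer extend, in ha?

ΔV = 2.72 million m³ = 2.72 × 10^6 m³
A = ΔV / (S × Δh) = 2.72 × 10^6 / (6.6 × 10^-4 × 14.4) = 2.862 × 10^8 m²
A = 2.862 × 10^8 m² = 28620 ha

A ≈ 28600 ha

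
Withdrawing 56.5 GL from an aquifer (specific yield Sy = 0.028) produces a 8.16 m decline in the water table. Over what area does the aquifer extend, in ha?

A ≈ 24700 ha

ΔV = 56.5 GL = 5.65 × 10^7 m³
A = ΔV / (Sy × Δh) = 5.65 × 10^7 / (0.028 × 8.16) = 2.473 × 10^8 m²
A = 2.473 × 10^8 m² = 24730 ha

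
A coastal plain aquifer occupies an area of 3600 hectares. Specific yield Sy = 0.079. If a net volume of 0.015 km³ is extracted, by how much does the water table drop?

Δh ≈ 5.27 m

A = 3600 hectares = 3.6 × 10^7 m²
ΔV = 0.015 km³ = 1.5 × 10^7 m³
Δh = ΔV / (Sy × A) = 1.5 × 10^7 m³ / (0.079 × 3.6 × 10^7 m²) = 5.274 m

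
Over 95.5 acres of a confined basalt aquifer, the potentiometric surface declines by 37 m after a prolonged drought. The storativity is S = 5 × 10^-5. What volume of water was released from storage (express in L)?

A = 95.5 acres = 3.865 × 10^5 m²
ΔV = S × A × Δh = 5 × 10^-5 × 3.865 × 10^5 m² × 37 m = 715 m³
ΔV = 715 m³ = 7.15 × 10^5 L

ΔV ≈ 7.15 × 10^5 L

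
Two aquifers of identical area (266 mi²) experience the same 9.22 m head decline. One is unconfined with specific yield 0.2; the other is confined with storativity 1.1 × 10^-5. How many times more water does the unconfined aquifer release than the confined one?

ΔV_u / ΔV_c ≈ 18200

A = 266 mi² = 6.889 × 10^8 m²
Unconfined: ΔV_u = Sy × A × Δh = 0.2 × 6.889 × 10^8 × 9.22 = 1.27 × 10^9 m³
Confined: ΔV_c = S × A × Δh = 1.1 × 10^-5 × 6.889 × 10^8 × 9.22 = 69870 m³
Ratio = ΔV_u / ΔV_c = Sy / S = 0.2 / 1.1 × 10^-5 = 18180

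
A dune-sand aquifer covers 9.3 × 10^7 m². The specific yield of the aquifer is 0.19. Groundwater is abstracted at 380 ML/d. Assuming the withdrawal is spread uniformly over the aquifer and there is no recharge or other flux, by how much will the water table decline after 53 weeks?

Q = 380 ML/d = 3.8 × 10^5 m³/d
t = 53 weeks = 371 d
ΔV = Q × t = 3.8 × 10^5 m³/d × 371 d = 1.41 × 10^8 m³
Δh = ΔV / (Sy × A) = 1.41 × 10^8 / (0.19 × 9.3 × 10^7) = 7.978 m

Δh ≈ 7.98 m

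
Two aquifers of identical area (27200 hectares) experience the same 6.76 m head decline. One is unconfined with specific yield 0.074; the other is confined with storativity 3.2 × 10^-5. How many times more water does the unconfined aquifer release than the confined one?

A = 27200 hectares = 2.72 × 10^8 m²
Unconfined: ΔV_u = Sy × A × Δh = 0.074 × 2.72 × 10^8 × 6.76 = 1.361 × 10^8 m³
Confined: ΔV_c = S × A × Δh = 3.2 × 10^-5 × 2.72 × 10^8 × 6.76 = 58840 m³
Ratio = ΔV_u / ΔV_c = Sy / S = 0.074 / 3.2 × 10^-5 = 2312

ΔV_u / ΔV_c ≈ 2310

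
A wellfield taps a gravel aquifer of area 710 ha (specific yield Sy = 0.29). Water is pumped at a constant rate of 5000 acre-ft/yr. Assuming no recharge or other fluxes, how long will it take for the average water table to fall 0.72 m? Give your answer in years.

A = 710 ha = 7.1 × 10^6 m²
ΔV = Sy × A × Δh = 0.29 × 7.1 × 10^6 × 0.72 = 1.482 × 10^6 m³
Q = 5000 acre-ft/yr = 16900 m³/d
t = ΔV / Q = 1.482 × 10^6 m³ / 16900 m³/d = 87.74 d
t = 87.74 d ≈ 0.2404 years

t ≈ 0.24 years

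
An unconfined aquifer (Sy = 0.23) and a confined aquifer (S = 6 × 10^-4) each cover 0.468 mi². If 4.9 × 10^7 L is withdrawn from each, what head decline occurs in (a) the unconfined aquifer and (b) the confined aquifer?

Δh_u ≈ 0.176 m; Δh_c ≈ 67.4 m

A = 0.468 mi² = 1.212 × 10^6 m²
ΔV = 4.9 × 10^7 L = 49000 m³
Unconfined: Δh_u = ΔV/(Sy·A) = 49000/(0.23 × 1.212 × 10^6) = 0.1758 m
Confined: Δh_c = ΔV/(S·A) = 49000/(6 × 10^-4 × 1.212 × 10^6) = 67.38 m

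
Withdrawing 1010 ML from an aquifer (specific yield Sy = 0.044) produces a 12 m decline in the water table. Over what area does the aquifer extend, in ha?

A ≈ 191 ha

ΔV = 1010 ML = 1.01 × 10^6 m³
A = ΔV / (Sy × Δh) = 1.01 × 10^6 / (0.044 × 12) = 1.913 × 10^6 m²
A = 1.913 × 10^6 m² = 191.3 ha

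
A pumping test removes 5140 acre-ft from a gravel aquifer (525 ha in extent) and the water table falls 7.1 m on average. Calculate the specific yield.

Sy ≈ 0.17

A = 525 ha = 5.25 × 10^6 m²
ΔV = 5140 acre-ft = 6.34 × 10^6 m³
Sy = ΔV / (A × Δh) = 6.34 × 10^6 m³ / (5.25 × 10^6 m² × 7.1 m) = 0.1701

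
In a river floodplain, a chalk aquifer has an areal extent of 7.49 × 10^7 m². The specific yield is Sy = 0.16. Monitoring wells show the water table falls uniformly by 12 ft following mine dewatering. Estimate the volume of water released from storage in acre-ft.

ΔV ≈ 35500 acre-ft

Δh = 12 ft = 3.658 m
ΔV = Sy × A × Δh = 0.16 × 7.49 × 10^7 m² × 3.658 m = 4.383 × 10^7 m³
ΔV = 4.383 × 10^7 m³ = 35540 acre-ft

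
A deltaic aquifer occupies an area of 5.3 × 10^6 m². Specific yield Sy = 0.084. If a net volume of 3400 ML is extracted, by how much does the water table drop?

Δh ≈ 7.64 m

ΔV = 3400 ML = 3.4 × 10^6 m³
Δh = ΔV / (Sy × A) = 3.4 × 10^6 m³ / (0.084 × 5.3 × 10^6 m²) = 7.637 m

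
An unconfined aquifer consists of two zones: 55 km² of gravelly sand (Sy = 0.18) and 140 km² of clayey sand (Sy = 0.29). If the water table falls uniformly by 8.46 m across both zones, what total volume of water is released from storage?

A₁ = 55 km² = 5.5 × 10^7 m²; A₂ = 140 km² = 1.4 × 10^8 m²
ΔV₁ = 0.18 × 5.5 × 10^7 × 8.46 = 8.375 × 10^7 m³
ΔV₂ = 0.29 × 1.4 × 10^8 × 8.46 = 3.435 × 10^8 m³
ΔV = ΔV₁ + ΔV₂ = 4.272 × 10^8 m³

ΔV ≈ 4.27 × 10^8 m³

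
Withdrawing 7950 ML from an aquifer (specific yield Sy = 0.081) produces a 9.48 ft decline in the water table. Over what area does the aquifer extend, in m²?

Δh = 9.48 ft = 2.89 m
ΔV = 7950 ML = 7.95 × 10^6 m³
A = ΔV / (Sy × Δh) = 7.95 × 10^6 / (0.081 × 2.89) = 3.397 × 10^7 m²

A ≈ 3.4 × 10^7 m²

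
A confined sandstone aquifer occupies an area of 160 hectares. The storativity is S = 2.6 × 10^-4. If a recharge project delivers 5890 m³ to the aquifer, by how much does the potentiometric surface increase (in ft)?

Δh ≈ 46.5 ft

A = 160 hectares = 1.6 × 10^6 m²
Δh = ΔV / (S × A) = 5890 m³ / (2.6 × 10^-4 × 1.6 × 10^6 m²) = 14.16 m
Δh = 14.16 m = 46.45 ft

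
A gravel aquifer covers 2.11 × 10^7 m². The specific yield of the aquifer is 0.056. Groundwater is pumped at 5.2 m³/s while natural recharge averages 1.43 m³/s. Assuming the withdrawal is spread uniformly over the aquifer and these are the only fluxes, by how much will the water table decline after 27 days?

Δh ≈ 7.44 m

Net abstraction = 5.2 − 1.43 = 3.77 m³/s
Q_net = 3.77 m³/s = 3.257 × 10^5 m³/d
ΔV = Q × t = 3.257 × 10^5 m³/d × 27 d = 8.795 × 10^6 m³
Δh = ΔV / (Sy × A) = 8.795 × 10^6 / (0.056 × 2.11 × 10^7) = 7.443 m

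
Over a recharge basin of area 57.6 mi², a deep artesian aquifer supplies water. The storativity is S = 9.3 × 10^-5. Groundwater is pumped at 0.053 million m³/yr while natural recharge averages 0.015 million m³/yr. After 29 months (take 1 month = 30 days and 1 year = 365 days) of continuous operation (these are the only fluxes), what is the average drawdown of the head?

A = 57.6 mi² = 1.492 × 10^8 m²
Net abstraction = 0.053 − 0.015 = 0.038 million m³/yr
Q_net = 0.038 million m³/yr = 104.1 m³/d
t = 29 months = 870 d
ΔV = Q × t = 104.1 m³/d × 870 d = 90580 m³
Δh = ΔV / (S × A) = 90580 / (9.3 × 10^-5 × 1.492 × 10^8) = 6.528 m

Δh ≈ 6.53 m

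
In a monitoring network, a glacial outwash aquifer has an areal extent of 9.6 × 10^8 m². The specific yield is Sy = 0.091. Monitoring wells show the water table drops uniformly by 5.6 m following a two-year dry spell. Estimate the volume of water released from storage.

ΔV ≈ 4.89 × 10^8 m³

ΔV = Sy × A × Δh = 0.091 × 9.6 × 10^8 m² × 5.6 m = 4.892 × 10^8 m³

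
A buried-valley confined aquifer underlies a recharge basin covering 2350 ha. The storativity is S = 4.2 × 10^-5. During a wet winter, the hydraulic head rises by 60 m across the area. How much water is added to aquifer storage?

A = 2350 ha = 2.35 × 10^7 m²
ΔV = S × A × Δh = 4.2 × 10^-5 × 2.35 × 10^7 m² × 60 m = 59220 m³

ΔV ≈ 59200 m³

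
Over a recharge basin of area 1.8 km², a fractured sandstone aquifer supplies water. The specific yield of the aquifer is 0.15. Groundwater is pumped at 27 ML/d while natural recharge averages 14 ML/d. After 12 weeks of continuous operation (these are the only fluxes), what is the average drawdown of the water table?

Δh ≈ 4.04 m

A = 1.8 km² = 1.8 × 10^6 m²
Net abstraction = 27 − 14 = 13 ML/d
Q_net = 13 ML/d = 13000 m³/d
t = 12 weeks = 84 d
ΔV = Q × t = 13000 m³/d × 84 d = 1.092 × 10^6 m³
Δh = ΔV / (Sy × A) = 1.092 × 10^6 / (0.15 × 1.8 × 10^6) = 4.044 m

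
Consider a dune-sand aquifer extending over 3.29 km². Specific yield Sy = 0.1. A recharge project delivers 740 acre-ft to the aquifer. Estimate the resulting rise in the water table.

A = 3.29 km² = 3.29 × 10^6 m²
ΔV = 740 acre-ft = 9.128 × 10^5 m³
Δh = ΔV / (Sy × A) = 9.128 × 10^5 m³ / (0.1 × 3.29 × 10^6 m²) = 2.774 m

Δh ≈ 2.77 m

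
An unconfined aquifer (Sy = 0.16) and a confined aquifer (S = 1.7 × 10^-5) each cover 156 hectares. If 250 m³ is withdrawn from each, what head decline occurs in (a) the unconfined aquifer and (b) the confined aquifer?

Δh_u ≈ 0.001 m; Δh_c ≈ 9.43 m

A = 156 hectares = 1.56 × 10^6 m²
Unconfined: Δh_u = ΔV/(Sy·A) = 250/(0.16 × 1.56 × 10^6) = 0.001002 m
Confined: Δh_c = ΔV/(S·A) = 250/(1.7 × 10^-5 × 1.56 × 10^6) = 9.427 m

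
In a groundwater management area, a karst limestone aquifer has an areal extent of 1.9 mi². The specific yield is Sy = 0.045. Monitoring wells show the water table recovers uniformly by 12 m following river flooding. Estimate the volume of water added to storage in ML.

ΔV ≈ 2660 ML

A = 1.9 mi² = 4.921 × 10^6 m²
ΔV = Sy × A × Δh = 0.045 × 4.921 × 10^6 m² × 12 m = 2.657 × 10^6 m³
ΔV = 2.657 × 10^6 m³ = 2657 ML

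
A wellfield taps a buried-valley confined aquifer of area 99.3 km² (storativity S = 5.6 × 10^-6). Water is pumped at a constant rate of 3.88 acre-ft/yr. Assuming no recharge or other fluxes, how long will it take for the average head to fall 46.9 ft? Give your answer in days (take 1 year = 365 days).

A = 99.3 km² = 9.93 × 10^7 m²
Δh = 46.9 ft = 14.3 m
ΔV = S × A × Δh = 5.6 × 10^-6 × 9.93 × 10^7 × 14.3 = 7949 m³
Q = 3.88 acre-ft/yr = 13.11 m³/d
t = ΔV / Q = 7949 m³ / 13.11 m³/d = 606.3 d

t ≈ 606 days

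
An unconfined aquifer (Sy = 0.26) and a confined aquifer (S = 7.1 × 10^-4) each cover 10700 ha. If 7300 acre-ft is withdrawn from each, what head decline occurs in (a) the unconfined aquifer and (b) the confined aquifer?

Δh_u ≈ 0.324 m; Δh_c ≈ 119 m

A = 10700 ha = 1.07 × 10^8 m²
ΔV = 7300 acre-ft = 9.004 × 10^6 m³
Unconfined: Δh_u = ΔV/(Sy·A) = 9.004 × 10^6/(0.26 × 1.07 × 10^8) = 0.3237 m
Confined: Δh_c = ΔV/(S·A) = 9.004 × 10^6/(7.1 × 10^-4 × 1.07 × 10^8) = 118.5 m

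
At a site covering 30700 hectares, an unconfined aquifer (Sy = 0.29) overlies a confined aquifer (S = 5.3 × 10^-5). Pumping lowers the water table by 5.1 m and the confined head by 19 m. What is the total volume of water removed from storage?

A = 30700 hectares = 3.07 × 10^8 m²
Unconfined: ΔV_u = Sy × A × Δh_u = 0.29 × 3.07 × 10^8 × 5.1 = 4.541 × 10^8 m³
Confined: ΔV_c = S × A × Δh_c = 5.3 × 10^-5 × 3.07 × 10^8 × 19 = 3.091 × 10^5 m³
Total ΔV = 4.541 × 10^8 + 3.091 × 10^5 = 4.544 × 10^8 m³

ΔV ≈ 4.54 × 10^8 m³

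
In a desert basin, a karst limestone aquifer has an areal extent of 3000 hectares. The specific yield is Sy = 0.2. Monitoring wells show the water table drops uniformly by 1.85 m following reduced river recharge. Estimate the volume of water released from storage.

ΔV ≈ 1.11 × 10^7 m³

A = 3000 hectares = 3 × 10^7 m²
ΔV = Sy × A × Δh = 0.2 × 3 × 10^7 m² × 1.85 m = 1.11 × 10^7 m³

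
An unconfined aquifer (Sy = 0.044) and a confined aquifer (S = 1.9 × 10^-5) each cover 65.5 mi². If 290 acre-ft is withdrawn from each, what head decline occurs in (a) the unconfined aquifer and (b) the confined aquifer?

A = 65.5 mi² = 1.696 × 10^8 m²
ΔV = 290 acre-ft = 3.577 × 10^5 m³
Unconfined: Δh_u = ΔV/(Sy·A) = 3.577 × 10^5/(0.044 × 1.696 × 10^8) = 0.04792 m
Confined: Δh_c = ΔV/(S·A) = 3.577 × 10^5/(1.9 × 10^-5 × 1.696 × 10^8) = 111 m

Δh_u ≈ 0.0479 m; Δh_c ≈ 111 m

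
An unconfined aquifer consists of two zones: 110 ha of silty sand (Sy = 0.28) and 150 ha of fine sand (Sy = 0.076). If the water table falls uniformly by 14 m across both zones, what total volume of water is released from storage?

A₁ = 110 ha = 1.1 × 10^6 m²; A₂ = 150 ha = 1.5 × 10^6 m²
ΔV₁ = 0.28 × 1.1 × 10^6 × 14 = 4.312 × 10^6 m³
ΔV₂ = 0.076 × 1.5 × 10^6 × 14 = 1.596 × 10^6 m³
ΔV = ΔV₁ + ΔV₂ = 5.908 × 10^6 m³

ΔV ≈ 5.91 × 10^6 m³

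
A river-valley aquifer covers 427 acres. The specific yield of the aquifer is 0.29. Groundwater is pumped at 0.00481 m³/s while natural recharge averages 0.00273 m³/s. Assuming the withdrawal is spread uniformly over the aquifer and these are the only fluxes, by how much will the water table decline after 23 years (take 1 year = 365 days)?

A = 427 acres = 1.728 × 10^6 m²
Net abstraction = 0.00481 − 0.00273 = 0.00208 m³/s
Q_net = 0.00208 m³/s = 179.7 m³/d
t = 23 years = 8395 d
ΔV = Q × t = 179.7 m³/d × 8395 d = 1.509 × 10^6 m³
Δh = ΔV / (Sy × A) = 1.509 × 10^6 / (0.29 × 1.728 × 10^6) = 3.011 m

Δh ≈ 3.01 m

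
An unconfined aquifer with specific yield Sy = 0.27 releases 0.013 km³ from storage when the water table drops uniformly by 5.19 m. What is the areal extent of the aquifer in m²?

A ≈ 9.28 × 10^6 m²

ΔV = 0.013 km³ = 1.3 × 10^7 m³
A = ΔV / (Sy × Δh) = 1.3 × 10^7 / (0.27 × 5.19) = 9.277 × 10^6 m²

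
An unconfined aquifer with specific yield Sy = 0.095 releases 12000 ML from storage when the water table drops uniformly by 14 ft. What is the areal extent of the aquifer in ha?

Δh = 14 ft = 4.267 m
ΔV = 12000 ML = 1.2 × 10^7 m³
A = ΔV / (Sy × Δh) = 1.2 × 10^7 / (0.095 × 4.267) = 2.96 × 10^7 m²
A = 2.96 × 10^7 m² = 2960 ha

A ≈ 2960 ha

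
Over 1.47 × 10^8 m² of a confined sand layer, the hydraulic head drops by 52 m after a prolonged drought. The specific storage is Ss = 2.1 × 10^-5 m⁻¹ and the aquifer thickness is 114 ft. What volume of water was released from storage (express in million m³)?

ΔV ≈ 5.58 million m³

b = 114 ft = 34.75 m
S = Ss × b = 2.1 × 10^-5 m⁻¹ × 34.75 m = 7.297 × 10^-4
ΔV = S × A × Δh = 7.297 × 10^-4 × 1.47 × 10^8 m² × 52 m = 5.578 × 10^6 m³
ΔV = 5.578 × 10^6 m³ = 5.578 million m³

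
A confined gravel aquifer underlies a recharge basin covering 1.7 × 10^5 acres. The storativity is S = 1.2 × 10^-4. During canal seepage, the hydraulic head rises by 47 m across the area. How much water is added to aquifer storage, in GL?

A = 1.7 × 10^5 acres = 6.88 × 10^8 m²
ΔV = S × A × Δh = 1.2 × 10^-4 × 6.88 × 10^8 m² × 47 m = 3.88 × 10^6 m³
ΔV = 3.88 × 10^6 m³ = 3.88 GL

ΔV ≈ 3.88 GL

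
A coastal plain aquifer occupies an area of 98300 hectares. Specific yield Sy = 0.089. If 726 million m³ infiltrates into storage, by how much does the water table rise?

A = 98300 hectares = 9.83 × 10^8 m²
ΔV = 726 million m³ = 7.26 × 10^8 m³
Δh = ΔV / (Sy × A) = 7.26 × 10^8 m³ / (0.089 × 9.83 × 10^8 m²) = 8.298 m

Δh ≈ 8.3 m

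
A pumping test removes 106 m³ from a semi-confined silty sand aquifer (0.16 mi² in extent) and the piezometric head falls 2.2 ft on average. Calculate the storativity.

A = 0.16 mi² = 4.144 × 10^5 m²
Δh = 2.2 ft = 0.6706 m
S = ΔV / (A × Δh) = 106 m³ / (4.144 × 10^5 m² × 0.6706 m) = 3.815 × 10^-4

S ≈ 3.8 × 10^-4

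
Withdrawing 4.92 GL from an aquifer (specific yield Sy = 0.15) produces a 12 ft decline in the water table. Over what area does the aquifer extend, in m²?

Δh = 12 ft = 3.658 m
ΔV = 4.92 GL = 4.92 × 10^6 m³
A = ΔV / (Sy × Δh) = 4.92 × 10^6 / (0.15 × 3.658) = 8.968 × 10^6 m²

A ≈ 8.97 × 10^6 m²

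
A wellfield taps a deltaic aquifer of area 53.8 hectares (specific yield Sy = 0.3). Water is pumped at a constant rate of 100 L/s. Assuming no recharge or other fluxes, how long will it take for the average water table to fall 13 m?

A = 53.8 hectares = 5.38 × 10^5 m²
ΔV = Sy × A × Δh = 0.3 × 5.38 × 10^5 × 13 = 2.098 × 10^6 m³
Q = 100 L/s = 8640 m³/d
t = ΔV / Q = 2.098 × 10^6 m³ / 8640 m³/d = 242.8 d

t ≈ 243 days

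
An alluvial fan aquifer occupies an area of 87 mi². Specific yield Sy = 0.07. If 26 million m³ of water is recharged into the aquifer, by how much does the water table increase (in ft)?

Δh ≈ 5.41 ft

A = 87 mi² = 2.253 × 10^8 m²
ΔV = 26 million m³ = 2.6 × 10^7 m³
Δh = ΔV / (Sy × A) = 2.6 × 10^7 m³ / (0.07 × 2.253 × 10^8 m²) = 1.648 m
Δh = 1.648 m = 5.408 ft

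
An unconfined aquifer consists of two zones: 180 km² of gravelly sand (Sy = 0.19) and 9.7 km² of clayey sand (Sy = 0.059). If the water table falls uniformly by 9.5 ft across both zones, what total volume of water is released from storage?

ΔV ≈ 1.01 × 10^8 m³

A₁ = 180 km² = 1.8 × 10^8 m²; A₂ = 9.7 km² = 9.7 × 10^6 m²
Δh = 9.5 ft = 2.896 m
ΔV₁ = 0.19 × 1.8 × 10^8 × 2.896 = 9.903 × 10^7 m³
ΔV₂ = 0.059 × 9.7 × 10^6 × 2.896 = 1.657 × 10^6 m³
ΔV = ΔV₁ + ΔV₂ = 1.007 × 10^8 m³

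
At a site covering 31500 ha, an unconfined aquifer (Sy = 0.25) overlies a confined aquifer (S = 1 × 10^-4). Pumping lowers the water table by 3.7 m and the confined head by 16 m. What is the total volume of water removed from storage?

ΔV ≈ 2.92 × 10^8 m³

A = 31500 ha = 3.15 × 10^8 m²
Unconfined: ΔV_u = Sy × A × Δh_u = 0.25 × 3.15 × 10^8 × 3.7 = 2.914 × 10^8 m³
Confined: ΔV_c = S × A × Δh_c = 1 × 10^-4 × 3.15 × 10^8 × 16 = 5.04 × 10^5 m³
Total ΔV = 2.914 × 10^8 + 5.04 × 10^5 = 2.919 × 10^8 m³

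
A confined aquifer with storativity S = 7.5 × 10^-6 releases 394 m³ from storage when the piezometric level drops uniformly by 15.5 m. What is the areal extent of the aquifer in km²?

A ≈ 3.39 km²

A = ΔV / (S × Δh) = 394 / (7.5 × 10^-6 × 15.5) = 3.389 × 10^6 m²
A = 3.389 × 10^6 m² = 3.389 km²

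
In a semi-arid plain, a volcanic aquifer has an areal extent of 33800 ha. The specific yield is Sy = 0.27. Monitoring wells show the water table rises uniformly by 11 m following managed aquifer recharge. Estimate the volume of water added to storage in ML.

A = 33800 ha = 3.38 × 10^8 m²
ΔV = Sy × A × Δh = 0.27 × 3.38 × 10^8 m² × 11 m = 1.004 × 10^9 m³
ΔV = 1.004 × 10^9 m³ = 1.004 × 10^6 ML

ΔV ≈ 1 × 10^6 ML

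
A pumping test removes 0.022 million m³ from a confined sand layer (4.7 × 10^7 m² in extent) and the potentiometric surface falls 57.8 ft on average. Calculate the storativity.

Δh = 57.8 ft = 17.62 m
ΔV = 0.022 million m³ = 22000 m³
S = ΔV / (A × Δh) = 22000 m³ / (4.7 × 10^7 m² × 17.62 m) = 2.657 × 10^-5

S ≈ 2.7 × 10^-5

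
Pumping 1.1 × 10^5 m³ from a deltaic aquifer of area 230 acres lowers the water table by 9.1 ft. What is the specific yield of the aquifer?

Sy ≈ 0.043

A = 230 acres = 9.308 × 10^5 m²
Δh = 9.1 ft = 2.774 m
Sy = ΔV / (A × Δh) = 1.1 × 10^5 m³ / (9.308 × 10^5 m² × 2.774 m) = 0.04261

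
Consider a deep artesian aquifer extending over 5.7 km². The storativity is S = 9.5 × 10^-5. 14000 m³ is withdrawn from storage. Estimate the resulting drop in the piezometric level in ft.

Δh ≈ 84.8 ft

A = 5.7 km² = 5.7 × 10^6 m²
Δh = ΔV / (S × A) = 14000 m³ / (9.5 × 10^-5 × 5.7 × 10^6 m²) = 25.85 m
Δh = 25.85 m = 84.82 ft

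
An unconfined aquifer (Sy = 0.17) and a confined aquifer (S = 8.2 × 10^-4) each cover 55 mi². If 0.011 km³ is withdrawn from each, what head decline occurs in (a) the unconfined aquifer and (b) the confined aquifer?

A = 55 mi² = 1.424 × 10^8 m²
ΔV = 0.011 km³ = 1.1 × 10^7 m³
Unconfined: Δh_u = ΔV/(Sy·A) = 1.1 × 10^7/(0.17 × 1.424 × 10^8) = 0.4542 m
Confined: Δh_c = ΔV/(S·A) = 1.1 × 10^7/(8.2 × 10^-4 × 1.424 × 10^8) = 94.17 m

Δh_u ≈ 0.454 m; Δh_c ≈ 94.2 m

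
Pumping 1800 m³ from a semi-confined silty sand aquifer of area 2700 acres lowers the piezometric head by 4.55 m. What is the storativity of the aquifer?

S ≈ 3.6 × 10^-5

A = 2700 acres = 1.093 × 10^7 m²
S = ΔV / (A × Δh) = 1800 m³ / (1.093 × 10^7 m² × 4.55 m) = 3.621 × 10^-5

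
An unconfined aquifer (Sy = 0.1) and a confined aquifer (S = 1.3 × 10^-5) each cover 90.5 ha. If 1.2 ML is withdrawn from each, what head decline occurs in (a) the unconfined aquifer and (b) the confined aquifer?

Δh_u ≈ 0.0133 m; Δh_c ≈ 102 m

A = 90.5 ha = 9.05 × 10^5 m²
ΔV = 1.2 ML = 1200 m³
Unconfined: Δh_u = ΔV/(Sy·A) = 1200/(0.1 × 9.05 × 10^5) = 0.01326 m
Confined: Δh_c = ΔV/(S·A) = 1200/(1.3 × 10^-5 × 9.05 × 10^5) = 102 m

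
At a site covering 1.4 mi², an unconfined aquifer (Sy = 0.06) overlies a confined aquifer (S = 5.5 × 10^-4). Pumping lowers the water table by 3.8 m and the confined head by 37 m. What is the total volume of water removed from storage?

ΔV ≈ 9.01 × 10^5 m³

A = 1.4 mi² = 3.626 × 10^6 m²
Unconfined: ΔV_u = Sy × A × Δh_u = 0.06 × 3.626 × 10^6 × 3.8 = 8.267 × 10^5 m³
Confined: ΔV_c = S × A × Δh_c = 5.5 × 10^-4 × 3.626 × 10^6 × 37 = 73790 m³
Total ΔV = 8.267 × 10^5 + 73790 = 9.005 × 10^5 m³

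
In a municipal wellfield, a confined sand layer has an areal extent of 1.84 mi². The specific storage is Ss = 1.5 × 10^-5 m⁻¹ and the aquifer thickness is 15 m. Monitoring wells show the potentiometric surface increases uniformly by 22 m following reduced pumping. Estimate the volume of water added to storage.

ΔV ≈ 23600 m³

S = Ss × b = 1.5 × 10^-5 m⁻¹ × 15 m = 2.25 × 10^-4
A = 1.84 mi² = 4.766 × 10^6 m²
ΔV = S × A × Δh = 2.25 × 10^-4 × 4.766 × 10^6 m² × 22 m = 23590 m³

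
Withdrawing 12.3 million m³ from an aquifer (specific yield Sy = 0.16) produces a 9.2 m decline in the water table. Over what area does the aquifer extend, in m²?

ΔV = 12.3 million m³ = 1.23 × 10^7 m³
A = ΔV / (Sy × Δh) = 1.23 × 10^7 / (0.16 × 9.2) = 8.356 × 10^6 m²

A ≈ 8.36 × 10^6 m²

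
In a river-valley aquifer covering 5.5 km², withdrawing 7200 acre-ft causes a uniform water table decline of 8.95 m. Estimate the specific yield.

A = 5.5 km² = 5.5 × 10^6 m²
ΔV = 7200 acre-ft = 8.881 × 10^6 m³
Sy = ΔV / (A × Δh) = 8.881 × 10^6 m³ / (5.5 × 10^6 m² × 8.95 m) = 0.1804

Sy ≈ 0.18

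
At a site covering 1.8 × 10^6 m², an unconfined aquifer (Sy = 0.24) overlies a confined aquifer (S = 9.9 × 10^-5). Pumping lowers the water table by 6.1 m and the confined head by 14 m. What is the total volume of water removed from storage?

Unconfined: ΔV_u = Sy × A × Δh_u = 0.24 × 1.8 × 10^6 × 6.1 = 2.635 × 10^6 m³
Confined: ΔV_c = S × A × Δh_c = 9.9 × 10^-5 × 1.8 × 10^6 × 14 = 2495 m³
Total ΔV = 2.635 × 10^6 + 2495 = 2.638 × 10^6 m³

ΔV ≈ 2.64 × 10^6 m³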